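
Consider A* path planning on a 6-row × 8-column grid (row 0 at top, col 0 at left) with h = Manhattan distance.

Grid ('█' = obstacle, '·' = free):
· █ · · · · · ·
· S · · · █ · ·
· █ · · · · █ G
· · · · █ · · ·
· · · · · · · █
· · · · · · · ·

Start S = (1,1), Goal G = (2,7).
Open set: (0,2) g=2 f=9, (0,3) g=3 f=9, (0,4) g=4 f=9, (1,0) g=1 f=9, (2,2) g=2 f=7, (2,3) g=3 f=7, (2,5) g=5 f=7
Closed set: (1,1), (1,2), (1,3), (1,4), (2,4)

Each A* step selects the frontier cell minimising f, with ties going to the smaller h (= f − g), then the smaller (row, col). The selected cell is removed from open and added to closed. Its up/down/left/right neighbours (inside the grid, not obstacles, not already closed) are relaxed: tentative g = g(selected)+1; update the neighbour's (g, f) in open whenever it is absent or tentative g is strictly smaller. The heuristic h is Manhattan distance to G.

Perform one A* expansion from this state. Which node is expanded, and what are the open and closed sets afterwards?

expanded=(2,5); open=[(0,2) g=2 f=9, (0,3) g=3 f=9, (0,4) g=4 f=9, (1,0) g=1 f=9, (2,2) g=2 f=7, (2,3) g=3 f=7, (3,5) g=6 f=9]; closed=[(1,1), (1,2), (1,3), (1,4), (2,4), (2,5)]

step 1: expand (2,5) (f=7, h=2) → closed; open now [(0,2) g=2 f=9, (0,3) g=3 f=9, (0,4) g=4 f=9, (1,0) g=1 f=9, (2,2) g=2 f=7, (2,3) g=3 f=7, (3,5) g=6 f=9]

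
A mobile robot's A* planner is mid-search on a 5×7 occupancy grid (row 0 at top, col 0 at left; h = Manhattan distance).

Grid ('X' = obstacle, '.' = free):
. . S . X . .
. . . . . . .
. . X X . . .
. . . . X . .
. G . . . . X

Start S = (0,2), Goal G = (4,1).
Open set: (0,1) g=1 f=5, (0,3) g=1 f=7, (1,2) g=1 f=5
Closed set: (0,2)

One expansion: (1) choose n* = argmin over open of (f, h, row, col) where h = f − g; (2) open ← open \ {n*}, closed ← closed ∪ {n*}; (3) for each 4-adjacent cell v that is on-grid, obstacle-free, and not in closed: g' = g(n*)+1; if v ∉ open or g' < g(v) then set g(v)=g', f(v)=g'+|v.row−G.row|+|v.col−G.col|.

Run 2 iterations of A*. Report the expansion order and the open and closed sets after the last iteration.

order=[(0,1) → (1,1)]; open=[(0,0) g=2 f=7, (0,3) g=1 f=7, (1,0) g=3 f=7, (1,2) g=1 f=5, (2,1) g=3 f=5]; closed=[(0,1), (0,2), (1,1)]

step 1: expand (0,1) (f=5, h=4) → closed; open now [(0,0) g=2 f=7, (0,3) g=1 f=7, (1,1) g=2 f=5, (1,2) g=1 f=5]
step 2: expand (1,1) (f=5, h=3) → closed; open now [(0,0) g=2 f=7, (0,3) g=1 f=7, (1,0) g=3 f=7, (1,2) g=1 f=5, (2,1) g=3 f=5]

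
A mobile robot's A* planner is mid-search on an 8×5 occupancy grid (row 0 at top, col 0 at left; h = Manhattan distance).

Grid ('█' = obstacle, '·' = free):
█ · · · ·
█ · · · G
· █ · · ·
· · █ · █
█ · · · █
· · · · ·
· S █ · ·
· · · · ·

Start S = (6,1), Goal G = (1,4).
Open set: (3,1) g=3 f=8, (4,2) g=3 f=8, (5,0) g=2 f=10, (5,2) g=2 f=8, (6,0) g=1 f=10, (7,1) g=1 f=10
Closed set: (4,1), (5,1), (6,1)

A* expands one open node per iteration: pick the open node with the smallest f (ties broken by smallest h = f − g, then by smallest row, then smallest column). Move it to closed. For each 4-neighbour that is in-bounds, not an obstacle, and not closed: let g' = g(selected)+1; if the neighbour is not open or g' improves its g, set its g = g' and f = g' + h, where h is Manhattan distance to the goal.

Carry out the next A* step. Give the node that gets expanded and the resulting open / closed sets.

step 1: expand (3,1) (f=8, h=5) → closed; open now [(3,0) g=4 f=10, (4,2) g=3 f=8, (5,0) g=2 f=10, (5,2) g=2 f=8, (6,0) g=1 f=10, (7,1) g=1 f=10]

expanded=(3,1); open=[(3,0) g=4 f=10, (4,2) g=3 f=8, (5,0) g=2 f=10, (5,2) g=2 f=8, (6,0) g=1 f=10, (7,1) g=1 f=10]; closed=[(3,1), (4,1), (5,1), (6,1)]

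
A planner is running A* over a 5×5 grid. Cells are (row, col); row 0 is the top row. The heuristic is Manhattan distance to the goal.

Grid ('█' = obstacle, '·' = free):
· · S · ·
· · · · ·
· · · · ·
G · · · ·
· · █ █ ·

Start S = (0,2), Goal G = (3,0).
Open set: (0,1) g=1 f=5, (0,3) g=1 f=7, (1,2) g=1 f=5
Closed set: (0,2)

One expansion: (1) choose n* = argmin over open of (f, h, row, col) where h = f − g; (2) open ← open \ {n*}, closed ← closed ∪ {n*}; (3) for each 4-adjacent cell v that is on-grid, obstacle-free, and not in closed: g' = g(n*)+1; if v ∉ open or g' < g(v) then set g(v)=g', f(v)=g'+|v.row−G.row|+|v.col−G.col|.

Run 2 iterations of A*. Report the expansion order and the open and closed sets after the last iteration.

step 1: expand (0,1) (f=5, h=4) → closed; open now [(0,0) g=2 f=5, (0,3) g=1 f=7, (1,1) g=2 f=5, (1,2) g=1 f=5]
step 2: expand (0,0) (f=5, h=3) → closed; open now [(0,3) g=1 f=7, (1,0) g=3 f=5, (1,1) g=2 f=5, (1,2) g=1 f=5]

order=[(0,1) → (0,0)]; open=[(0,3) g=1 f=7, (1,0) g=3 f=5, (1,1) g=2 f=5, (1,2) g=1 f=5]; closed=[(0,0), (0,1), (0,2)]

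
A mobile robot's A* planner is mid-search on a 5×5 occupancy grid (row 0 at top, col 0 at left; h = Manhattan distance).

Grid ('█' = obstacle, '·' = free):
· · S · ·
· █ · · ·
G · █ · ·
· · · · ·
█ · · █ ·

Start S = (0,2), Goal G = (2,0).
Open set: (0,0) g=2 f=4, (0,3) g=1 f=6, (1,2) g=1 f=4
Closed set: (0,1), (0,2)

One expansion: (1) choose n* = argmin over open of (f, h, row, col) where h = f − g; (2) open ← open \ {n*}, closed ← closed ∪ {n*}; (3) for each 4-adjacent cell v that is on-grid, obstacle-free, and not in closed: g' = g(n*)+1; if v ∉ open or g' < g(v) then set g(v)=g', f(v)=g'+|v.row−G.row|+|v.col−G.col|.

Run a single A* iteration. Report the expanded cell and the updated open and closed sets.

expanded=(0,0); open=[(0,3) g=1 f=6, (1,0) g=3 f=4, (1,2) g=1 f=4]; closed=[(0,0), (0,1), (0,2)]

step 1: expand (0,0) (f=4, h=2) → closed; open now [(0,3) g=1 f=6, (1,0) g=3 f=4, (1,2) g=1 f=4]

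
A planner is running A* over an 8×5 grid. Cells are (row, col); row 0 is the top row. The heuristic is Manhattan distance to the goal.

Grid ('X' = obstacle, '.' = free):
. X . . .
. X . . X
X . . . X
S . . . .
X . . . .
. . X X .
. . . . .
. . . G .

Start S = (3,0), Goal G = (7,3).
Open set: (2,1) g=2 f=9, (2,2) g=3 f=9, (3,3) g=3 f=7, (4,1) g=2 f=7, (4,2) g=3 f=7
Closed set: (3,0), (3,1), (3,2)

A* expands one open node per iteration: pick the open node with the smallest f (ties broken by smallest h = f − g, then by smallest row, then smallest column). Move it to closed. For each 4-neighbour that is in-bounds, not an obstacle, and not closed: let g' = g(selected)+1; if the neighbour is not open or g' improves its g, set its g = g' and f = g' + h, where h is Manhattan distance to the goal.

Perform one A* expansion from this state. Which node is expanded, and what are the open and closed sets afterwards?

expanded=(3,3); open=[(2,1) g=2 f=9, (2,2) g=3 f=9, (2,3) g=4 f=9, (3,4) g=4 f=9, (4,1) g=2 f=7, (4,2) g=3 f=7, (4,3) g=4 f=7]; closed=[(3,0), (3,1), (3,2), (3,3)]

step 1: expand (3,3) (f=7, h=4) → closed; open now [(2,1) g=2 f=9, (2,2) g=3 f=9, (2,3) g=4 f=9, (3,4) g=4 f=9, (4,1) g=2 f=7, (4,2) g=3 f=7, (4,3) g=4 f=7]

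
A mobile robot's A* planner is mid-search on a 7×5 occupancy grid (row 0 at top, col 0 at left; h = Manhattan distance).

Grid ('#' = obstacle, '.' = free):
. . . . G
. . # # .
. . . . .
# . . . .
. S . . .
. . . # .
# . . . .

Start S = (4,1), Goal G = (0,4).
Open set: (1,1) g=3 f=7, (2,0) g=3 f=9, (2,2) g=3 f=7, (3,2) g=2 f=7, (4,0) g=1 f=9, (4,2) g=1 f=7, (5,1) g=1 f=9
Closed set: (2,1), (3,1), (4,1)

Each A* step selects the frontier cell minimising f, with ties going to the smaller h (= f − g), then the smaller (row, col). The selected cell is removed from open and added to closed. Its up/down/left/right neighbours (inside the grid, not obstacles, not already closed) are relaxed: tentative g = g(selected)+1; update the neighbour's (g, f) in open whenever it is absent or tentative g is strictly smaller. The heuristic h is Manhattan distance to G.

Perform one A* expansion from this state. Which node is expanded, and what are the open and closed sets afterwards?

step 1: expand (1,1) (f=7, h=4) → closed; open now [(0,1) g=4 f=7, (1,0) g=4 f=9, (2,0) g=3 f=9, (2,2) g=3 f=7, (3,2) g=2 f=7, (4,0) g=1 f=9, (4,2) g=1 f=7, (5,1) g=1 f=9]

expanded=(1,1); open=[(0,1) g=4 f=7, (1,0) g=4 f=9, (2,0) g=3 f=9, (2,2) g=3 f=7, (3,2) g=2 f=7, (4,0) g=1 f=9, (4,2) g=1 f=7, (5,1) g=1 f=9]; closed=[(1,1), (2,1), (3,1), (4,1)]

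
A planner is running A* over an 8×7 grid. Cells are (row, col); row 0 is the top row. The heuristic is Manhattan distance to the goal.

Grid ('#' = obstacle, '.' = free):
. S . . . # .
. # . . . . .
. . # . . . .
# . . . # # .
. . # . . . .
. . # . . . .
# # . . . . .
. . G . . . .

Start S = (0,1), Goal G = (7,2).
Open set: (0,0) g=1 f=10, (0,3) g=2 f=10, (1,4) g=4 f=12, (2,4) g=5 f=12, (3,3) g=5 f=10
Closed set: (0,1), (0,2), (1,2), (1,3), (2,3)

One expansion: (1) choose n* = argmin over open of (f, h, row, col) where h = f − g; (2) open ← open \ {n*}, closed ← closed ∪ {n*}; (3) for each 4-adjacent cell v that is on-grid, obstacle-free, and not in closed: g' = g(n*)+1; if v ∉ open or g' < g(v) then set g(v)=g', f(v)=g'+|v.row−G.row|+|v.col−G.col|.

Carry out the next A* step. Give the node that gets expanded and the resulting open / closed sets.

expanded=(3,3); open=[(0,0) g=1 f=10, (0,3) g=2 f=10, (1,4) g=4 f=12, (2,4) g=5 f=12, (3,2) g=6 f=10, (4,3) g=6 f=10]; closed=[(0,1), (0,2), (1,2), (1,3), (2,3), (3,3)]

step 1: expand (3,3) (f=10, h=5) → closed; open now [(0,0) g=1 f=10, (0,3) g=2 f=10, (1,4) g=4 f=12, (2,4) g=5 f=12, (3,2) g=6 f=10, (4,3) g=6 f=10]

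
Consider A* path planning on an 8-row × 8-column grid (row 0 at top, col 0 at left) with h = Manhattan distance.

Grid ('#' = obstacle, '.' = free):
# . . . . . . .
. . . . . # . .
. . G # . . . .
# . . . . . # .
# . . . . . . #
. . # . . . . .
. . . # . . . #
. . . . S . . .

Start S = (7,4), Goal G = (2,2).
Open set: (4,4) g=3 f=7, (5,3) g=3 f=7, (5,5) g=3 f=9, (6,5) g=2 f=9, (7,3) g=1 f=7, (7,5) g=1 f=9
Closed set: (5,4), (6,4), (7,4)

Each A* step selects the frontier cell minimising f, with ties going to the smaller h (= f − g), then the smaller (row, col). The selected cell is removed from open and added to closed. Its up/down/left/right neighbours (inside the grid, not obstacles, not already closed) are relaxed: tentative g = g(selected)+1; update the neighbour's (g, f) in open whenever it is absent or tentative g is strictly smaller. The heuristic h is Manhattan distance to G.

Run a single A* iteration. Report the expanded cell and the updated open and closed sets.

expanded=(4,4); open=[(3,4) g=4 f=7, (4,3) g=4 f=7, (4,5) g=4 f=9, (5,3) g=3 f=7, (5,5) g=3 f=9, (6,5) g=2 f=9, (7,3) g=1 f=7, (7,5) g=1 f=9]; closed=[(4,4), (5,4), (6,4), (7,4)]

step 1: expand (4,4) (f=7, h=4) → closed; open now [(3,4) g=4 f=7, (4,3) g=4 f=7, (4,5) g=4 f=9, (5,3) g=3 f=7, (5,5) g=3 f=9, (6,5) g=2 f=9, (7,3) g=1 f=7, (7,5) g=1 f=9]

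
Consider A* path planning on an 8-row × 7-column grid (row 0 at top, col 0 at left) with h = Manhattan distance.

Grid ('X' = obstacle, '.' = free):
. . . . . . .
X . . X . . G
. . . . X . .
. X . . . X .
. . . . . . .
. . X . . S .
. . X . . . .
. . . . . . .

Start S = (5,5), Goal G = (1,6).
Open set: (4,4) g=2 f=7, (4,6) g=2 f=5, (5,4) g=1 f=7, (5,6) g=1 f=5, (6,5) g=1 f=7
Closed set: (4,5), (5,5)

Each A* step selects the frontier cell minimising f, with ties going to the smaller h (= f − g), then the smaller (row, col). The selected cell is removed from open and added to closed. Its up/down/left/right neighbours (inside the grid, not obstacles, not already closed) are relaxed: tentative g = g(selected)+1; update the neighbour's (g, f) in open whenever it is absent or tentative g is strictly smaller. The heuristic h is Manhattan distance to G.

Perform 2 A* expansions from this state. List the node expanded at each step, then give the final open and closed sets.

order=[(4,6) → (3,6)]; open=[(2,6) g=4 f=5, (4,4) g=2 f=7, (5,4) g=1 f=7, (5,6) g=1 f=5, (6,5) g=1 f=7]; closed=[(3,6), (4,5), (4,6), (5,5)]

step 1: expand (4,6) (f=5, h=3) → closed; open now [(3,6) g=3 f=5, (4,4) g=2 f=7, (5,4) g=1 f=7, (5,6) g=1 f=5, (6,5) g=1 f=7]
step 2: expand (3,6) (f=5, h=2) → closed; open now [(2,6) g=4 f=5, (4,4) g=2 f=7, (5,4) g=1 f=7, (5,6) g=1 f=5, (6,5) g=1 f=7]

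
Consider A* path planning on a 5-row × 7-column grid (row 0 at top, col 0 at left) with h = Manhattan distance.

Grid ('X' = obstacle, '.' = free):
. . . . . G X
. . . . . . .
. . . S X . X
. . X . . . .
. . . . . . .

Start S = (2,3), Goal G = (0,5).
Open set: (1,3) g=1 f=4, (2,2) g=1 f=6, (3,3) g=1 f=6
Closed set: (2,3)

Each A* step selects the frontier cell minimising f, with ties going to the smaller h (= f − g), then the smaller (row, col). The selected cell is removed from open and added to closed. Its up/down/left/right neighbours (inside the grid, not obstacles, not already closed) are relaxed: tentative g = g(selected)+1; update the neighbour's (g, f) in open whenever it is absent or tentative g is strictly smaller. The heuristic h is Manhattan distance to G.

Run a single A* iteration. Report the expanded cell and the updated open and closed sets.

expanded=(1,3); open=[(0,3) g=2 f=4, (1,2) g=2 f=6, (1,4) g=2 f=4, (2,2) g=1 f=6, (3,3) g=1 f=6]; closed=[(1,3), (2,3)]

step 1: expand (1,3) (f=4, h=3) → closed; open now [(0,3) g=2 f=4, (1,2) g=2 f=6, (1,4) g=2 f=4, (2,2) g=1 f=6, (3,3) g=1 f=6]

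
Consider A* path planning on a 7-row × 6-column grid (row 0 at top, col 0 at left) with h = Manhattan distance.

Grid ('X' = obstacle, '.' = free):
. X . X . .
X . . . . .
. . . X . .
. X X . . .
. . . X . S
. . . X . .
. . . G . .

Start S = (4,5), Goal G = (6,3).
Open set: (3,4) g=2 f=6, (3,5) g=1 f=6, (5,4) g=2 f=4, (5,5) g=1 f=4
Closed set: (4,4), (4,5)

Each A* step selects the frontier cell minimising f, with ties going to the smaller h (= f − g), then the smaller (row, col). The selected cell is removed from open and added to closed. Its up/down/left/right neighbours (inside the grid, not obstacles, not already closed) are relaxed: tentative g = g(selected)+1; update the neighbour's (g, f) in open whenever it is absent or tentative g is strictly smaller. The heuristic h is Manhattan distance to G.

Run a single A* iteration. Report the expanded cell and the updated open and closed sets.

step 1: expand (5,4) (f=4, h=2) → closed; open now [(3,4) g=2 f=6, (3,5) g=1 f=6, (5,5) g=1 f=4, (6,4) g=3 f=4]

expanded=(5,4); open=[(3,4) g=2 f=6, (3,5) g=1 f=6, (5,5) g=1 f=4, (6,4) g=3 f=4]; closed=[(4,4), (4,5), (5,4)]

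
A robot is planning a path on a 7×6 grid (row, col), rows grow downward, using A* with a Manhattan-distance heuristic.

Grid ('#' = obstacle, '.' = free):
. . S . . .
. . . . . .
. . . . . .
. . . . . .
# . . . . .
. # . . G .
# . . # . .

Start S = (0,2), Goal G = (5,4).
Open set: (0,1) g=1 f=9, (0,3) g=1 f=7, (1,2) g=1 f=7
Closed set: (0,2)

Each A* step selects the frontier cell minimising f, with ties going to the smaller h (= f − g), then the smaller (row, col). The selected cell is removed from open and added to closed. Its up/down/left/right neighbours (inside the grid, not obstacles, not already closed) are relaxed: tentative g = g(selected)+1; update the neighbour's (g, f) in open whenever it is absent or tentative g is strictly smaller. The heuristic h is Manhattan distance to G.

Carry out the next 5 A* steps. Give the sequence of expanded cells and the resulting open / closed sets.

order=[(0,3) → (0,4) → (1,4) → (2,4) → (3,4)]; open=[(0,1) g=1 f=9, (0,5) g=3 f=9, (1,2) g=1 f=7, (1,3) g=2 f=7, (1,5) g=4 f=9, (2,3) g=5 f=9, (2,5) g=5 f=9, (3,3) g=6 f=9, (3,5) g=6 f=9, (4,4) g=6 f=7]; closed=[(0,2), (0,3), (0,4), (1,4), (2,4), (3,4)]

step 1: expand (0,3) (f=7, h=6) → closed; open now [(0,1) g=1 f=9, (0,4) g=2 f=7, (1,2) g=1 f=7, (1,3) g=2 f=7]
step 2: expand (0,4) (f=7, h=5) → closed; open now [(0,1) g=1 f=9, (0,5) g=3 f=9, (1,2) g=1 f=7, (1,3) g=2 f=7, (1,4) g=3 f=7]
step 3: expand (1,4) (f=7, h=4) → closed; open now [(0,1) g=1 f=9, (0,5) g=3 f=9, (1,2) g=1 f=7, (1,3) g=2 f=7, (1,5) g=4 f=9, (2,4) g=4 f=7]
step 4: expand (2,4) (f=7, h=3) → closed; open now [(0,1) g=1 f=9, (0,5) g=3 f=9, (1,2) g=1 f=7, (1,3) g=2 f=7, (1,5) g=4 f=9, (2,3) g=5 f=9, (2,5) g=5 f=9, (3,4) g=5 f=7]
step 5: expand (3,4) (f=7, h=2) → closed; open now [(0,1) g=1 f=9, (0,5) g=3 f=9, (1,2) g=1 f=7, (1,3) g=2 f=7, (1,5) g=4 f=9, (2,3) g=5 f=9, (2,5) g=5 f=9, (3,3) g=6 f=9, (3,5) g=6 f=9, (4,4) g=6 f=7]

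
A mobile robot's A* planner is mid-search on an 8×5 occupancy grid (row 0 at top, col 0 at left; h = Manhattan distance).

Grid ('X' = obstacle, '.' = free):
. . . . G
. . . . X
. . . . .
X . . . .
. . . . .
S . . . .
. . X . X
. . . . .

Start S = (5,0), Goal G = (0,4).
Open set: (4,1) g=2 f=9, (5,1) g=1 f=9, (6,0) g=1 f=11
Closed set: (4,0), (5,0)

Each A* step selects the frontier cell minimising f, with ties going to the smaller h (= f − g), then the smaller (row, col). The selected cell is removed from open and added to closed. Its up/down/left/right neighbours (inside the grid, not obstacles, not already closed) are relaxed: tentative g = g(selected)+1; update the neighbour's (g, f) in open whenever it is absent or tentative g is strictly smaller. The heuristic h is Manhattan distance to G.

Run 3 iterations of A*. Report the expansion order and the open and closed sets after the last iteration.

order=[(4,1) → (3,1) → (2,1)]; open=[(1,1) g=5 f=9, (2,0) g=5 f=11, (2,2) g=5 f=9, (3,2) g=4 f=9, (4,2) g=3 f=9, (5,1) g=1 f=9, (6,0) g=1 f=11]; closed=[(2,1), (3,1), (4,0), (4,1), (5,0)]

step 1: expand (4,1) (f=9, h=7) → closed; open now [(3,1) g=3 f=9, (4,2) g=3 f=9, (5,1) g=1 f=9, (6,0) g=1 f=11]
step 2: expand (3,1) (f=9, h=6) → closed; open now [(2,1) g=4 f=9, (3,2) g=4 f=9, (4,2) g=3 f=9, (5,1) g=1 f=9, (6,0) g=1 f=11]
step 3: expand (2,1) (f=9, h=5) → closed; open now [(1,1) g=5 f=9, (2,0) g=5 f=11, (2,2) g=5 f=9, (3,2) g=4 f=9, (4,2) g=3 f=9, (5,1) g=1 f=9, (6,0) g=1 f=11]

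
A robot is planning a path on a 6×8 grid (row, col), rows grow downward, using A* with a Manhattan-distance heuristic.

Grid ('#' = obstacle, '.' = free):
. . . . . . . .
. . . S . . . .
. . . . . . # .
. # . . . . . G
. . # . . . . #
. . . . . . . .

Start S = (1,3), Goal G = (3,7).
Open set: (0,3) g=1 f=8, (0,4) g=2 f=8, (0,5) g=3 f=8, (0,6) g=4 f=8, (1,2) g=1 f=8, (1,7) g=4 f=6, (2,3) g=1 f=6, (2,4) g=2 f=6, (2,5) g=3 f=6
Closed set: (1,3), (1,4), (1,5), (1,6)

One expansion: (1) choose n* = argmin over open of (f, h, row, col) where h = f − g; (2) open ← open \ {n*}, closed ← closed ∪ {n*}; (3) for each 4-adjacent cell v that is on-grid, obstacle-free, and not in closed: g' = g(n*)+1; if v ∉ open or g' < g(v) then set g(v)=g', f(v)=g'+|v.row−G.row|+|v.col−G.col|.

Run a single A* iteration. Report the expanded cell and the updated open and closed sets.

expanded=(1,7); open=[(0,3) g=1 f=8, (0,4) g=2 f=8, (0,5) g=3 f=8, (0,6) g=4 f=8, (0,7) g=5 f=8, (1,2) g=1 f=8, (2,3) g=1 f=6, (2,4) g=2 f=6, (2,5) g=3 f=6, (2,7) g=5 f=6]; closed=[(1,3), (1,4), (1,5), (1,6), (1,7)]

step 1: expand (1,7) (f=6, h=2) → closed; open now [(0,3) g=1 f=8, (0,4) g=2 f=8, (0,5) g=3 f=8, (0,6) g=4 f=8, (0,7) g=5 f=8, (1,2) g=1 f=8, (2,3) g=1 f=6, (2,4) g=2 f=6, (2,5) g=3 f=6, (2,7) g=5 f=6]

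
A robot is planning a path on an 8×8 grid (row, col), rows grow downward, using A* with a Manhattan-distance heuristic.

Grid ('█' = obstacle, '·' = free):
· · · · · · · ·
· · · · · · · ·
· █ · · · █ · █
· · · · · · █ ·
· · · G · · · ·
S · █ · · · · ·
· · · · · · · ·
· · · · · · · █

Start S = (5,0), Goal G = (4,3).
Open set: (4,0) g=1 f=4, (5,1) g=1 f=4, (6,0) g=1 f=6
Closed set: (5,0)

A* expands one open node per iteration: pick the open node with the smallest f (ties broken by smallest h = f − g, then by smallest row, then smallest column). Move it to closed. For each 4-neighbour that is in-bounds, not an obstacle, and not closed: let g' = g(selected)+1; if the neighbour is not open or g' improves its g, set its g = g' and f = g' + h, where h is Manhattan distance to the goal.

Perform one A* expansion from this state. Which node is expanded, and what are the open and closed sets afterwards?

step 1: expand (4,0) (f=4, h=3) → closed; open now [(3,0) g=2 f=6, (4,1) g=2 f=4, (5,1) g=1 f=4, (6,0) g=1 f=6]

expanded=(4,0); open=[(3,0) g=2 f=6, (4,1) g=2 f=4, (5,1) g=1 f=4, (6,0) g=1 f=6]; closed=[(4,0), (5,0)]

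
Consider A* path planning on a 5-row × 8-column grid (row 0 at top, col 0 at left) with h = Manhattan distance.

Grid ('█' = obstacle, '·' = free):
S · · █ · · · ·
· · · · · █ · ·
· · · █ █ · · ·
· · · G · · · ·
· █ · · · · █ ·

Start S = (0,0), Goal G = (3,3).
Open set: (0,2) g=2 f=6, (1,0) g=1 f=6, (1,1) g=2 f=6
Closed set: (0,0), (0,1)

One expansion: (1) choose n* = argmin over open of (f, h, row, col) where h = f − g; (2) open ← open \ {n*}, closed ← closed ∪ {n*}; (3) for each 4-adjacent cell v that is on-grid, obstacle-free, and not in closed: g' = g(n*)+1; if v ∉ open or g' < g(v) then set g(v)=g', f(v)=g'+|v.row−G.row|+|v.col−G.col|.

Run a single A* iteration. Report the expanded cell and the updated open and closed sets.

expanded=(0,2); open=[(1,0) g=1 f=6, (1,1) g=2 f=6, (1,2) g=3 f=6]; closed=[(0,0), (0,1), (0,2)]

step 1: expand (0,2) (f=6, h=4) → closed; open now [(1,0) g=1 f=6, (1,1) g=2 f=6, (1,2) g=3 f=6]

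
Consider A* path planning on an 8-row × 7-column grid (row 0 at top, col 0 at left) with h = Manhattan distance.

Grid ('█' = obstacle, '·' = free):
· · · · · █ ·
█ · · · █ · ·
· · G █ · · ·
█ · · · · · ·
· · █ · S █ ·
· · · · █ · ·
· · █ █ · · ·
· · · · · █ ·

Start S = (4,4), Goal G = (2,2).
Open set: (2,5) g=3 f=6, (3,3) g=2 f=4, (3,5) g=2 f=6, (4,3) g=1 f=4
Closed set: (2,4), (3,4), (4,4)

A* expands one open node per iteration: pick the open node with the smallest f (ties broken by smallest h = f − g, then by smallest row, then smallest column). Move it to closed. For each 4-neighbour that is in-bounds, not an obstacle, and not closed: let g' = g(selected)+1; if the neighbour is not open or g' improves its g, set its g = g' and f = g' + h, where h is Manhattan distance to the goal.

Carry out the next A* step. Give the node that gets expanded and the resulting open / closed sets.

expanded=(3,3); open=[(2,5) g=3 f=6, (3,2) g=3 f=4, (3,5) g=2 f=6, (4,3) g=1 f=4]; closed=[(2,4), (3,3), (3,4), (4,4)]

step 1: expand (3,3) (f=4, h=2) → closed; open now [(2,5) g=3 f=6, (3,2) g=3 f=4, (3,5) g=2 f=6, (4,3) g=1 f=4]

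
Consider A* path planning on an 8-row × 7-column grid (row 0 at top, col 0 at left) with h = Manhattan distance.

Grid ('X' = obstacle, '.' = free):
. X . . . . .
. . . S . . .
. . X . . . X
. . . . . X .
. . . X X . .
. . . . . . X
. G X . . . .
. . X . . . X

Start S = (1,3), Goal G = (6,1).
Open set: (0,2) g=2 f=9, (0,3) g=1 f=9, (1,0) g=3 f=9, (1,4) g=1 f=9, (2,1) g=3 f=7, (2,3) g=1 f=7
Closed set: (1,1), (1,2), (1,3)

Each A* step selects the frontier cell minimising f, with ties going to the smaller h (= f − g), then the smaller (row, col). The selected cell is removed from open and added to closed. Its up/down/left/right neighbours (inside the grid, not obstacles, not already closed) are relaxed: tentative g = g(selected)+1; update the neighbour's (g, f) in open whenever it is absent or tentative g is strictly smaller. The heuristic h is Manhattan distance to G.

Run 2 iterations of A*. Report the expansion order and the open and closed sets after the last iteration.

order=[(2,1) → (3,1)]; open=[(0,2) g=2 f=9, (0,3) g=1 f=9, (1,0) g=3 f=9, (1,4) g=1 f=9, (2,0) g=4 f=9, (2,3) g=1 f=7, (3,0) g=5 f=9, (3,2) g=5 f=9, (4,1) g=5 f=7]; closed=[(1,1), (1,2), (1,3), (2,1), (3,1)]

step 1: expand (2,1) (f=7, h=4) → closed; open now [(0,2) g=2 f=9, (0,3) g=1 f=9, (1,0) g=3 f=9, (1,4) g=1 f=9, (2,0) g=4 f=9, (2,3) g=1 f=7, (3,1) g=4 f=7]
step 2: expand (3,1) (f=7, h=3) → closed; open now [(0,2) g=2 f=9, (0,3) g=1 f=9, (1,0) g=3 f=9, (1,4) g=1 f=9, (2,0) g=4 f=9, (2,3) g=1 f=7, (3,0) g=5 f=9, (3,2) g=5 f=9, (4,1) g=5 f=7]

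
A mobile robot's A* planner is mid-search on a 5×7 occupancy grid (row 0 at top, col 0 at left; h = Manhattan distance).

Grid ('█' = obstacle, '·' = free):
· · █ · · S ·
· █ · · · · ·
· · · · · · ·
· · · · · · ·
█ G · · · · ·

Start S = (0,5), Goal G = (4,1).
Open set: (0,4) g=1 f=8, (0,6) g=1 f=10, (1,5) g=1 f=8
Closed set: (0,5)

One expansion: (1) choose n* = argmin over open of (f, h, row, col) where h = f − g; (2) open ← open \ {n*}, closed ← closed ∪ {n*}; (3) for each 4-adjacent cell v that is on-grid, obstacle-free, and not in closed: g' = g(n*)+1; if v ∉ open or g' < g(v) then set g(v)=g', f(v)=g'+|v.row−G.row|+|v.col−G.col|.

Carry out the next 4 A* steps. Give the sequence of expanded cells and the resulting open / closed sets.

step 1: expand (0,4) (f=8, h=7) → closed; open now [(0,3) g=2 f=8, (0,6) g=1 f=10, (1,4) g=2 f=8, (1,5) g=1 f=8]
step 2: expand (0,3) (f=8, h=6) → closed; open now [(0,6) g=1 f=10, (1,3) g=3 f=8, (1,4) g=2 f=8, (1,5) g=1 f=8]
step 3: expand (1,3) (f=8, h=5) → closed; open now [(0,6) g=1 f=10, (1,2) g=4 f=8, (1,4) g=2 f=8, (1,5) g=1 f=8, (2,3) g=4 f=8]
step 4: expand (1,2) (f=8, h=4) → closed; open now [(0,6) g=1 f=10, (1,4) g=2 f=8, (1,5) g=1 f=8, (2,2) g=5 f=8, (2,3) g=4 f=8]

order=[(0,4) → (0,3) → (1,3) → (1,2)]; open=[(0,6) g=1 f=10, (1,4) g=2 f=8, (1,5) g=1 f=8, (2,2) g=5 f=8, (2,3) g=4 f=8]; closed=[(0,3), (0,4), (0,5), (1,2), (1,3)]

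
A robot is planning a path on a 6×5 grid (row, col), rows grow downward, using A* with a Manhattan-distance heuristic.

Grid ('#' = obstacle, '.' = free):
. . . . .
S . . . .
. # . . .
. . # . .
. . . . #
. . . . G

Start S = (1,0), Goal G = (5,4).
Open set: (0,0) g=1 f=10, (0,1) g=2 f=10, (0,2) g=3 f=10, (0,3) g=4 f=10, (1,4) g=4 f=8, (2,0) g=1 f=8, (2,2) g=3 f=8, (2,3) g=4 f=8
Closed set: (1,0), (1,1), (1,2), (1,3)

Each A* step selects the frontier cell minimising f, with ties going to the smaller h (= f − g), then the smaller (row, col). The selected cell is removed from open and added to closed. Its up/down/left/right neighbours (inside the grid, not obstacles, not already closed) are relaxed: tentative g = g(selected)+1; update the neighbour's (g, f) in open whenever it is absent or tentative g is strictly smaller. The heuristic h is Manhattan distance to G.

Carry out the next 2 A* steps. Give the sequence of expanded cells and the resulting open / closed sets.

order=[(1,4) → (2,4)]; open=[(0,0) g=1 f=10, (0,1) g=2 f=10, (0,2) g=3 f=10, (0,3) g=4 f=10, (0,4) g=5 f=10, (2,0) g=1 f=8, (2,2) g=3 f=8, (2,3) g=4 f=8, (3,4) g=6 f=8]; closed=[(1,0), (1,1), (1,2), (1,3), (1,4), (2,4)]

step 1: expand (1,4) (f=8, h=4) → closed; open now [(0,0) g=1 f=10, (0,1) g=2 f=10, (0,2) g=3 f=10, (0,3) g=4 f=10, (0,4) g=5 f=10, (2,0) g=1 f=8, (2,2) g=3 f=8, (2,3) g=4 f=8, (2,4) g=5 f=8]
step 2: expand (2,4) (f=8, h=3) → closed; open now [(0,0) g=1 f=10, (0,1) g=2 f=10, (0,2) g=3 f=10, (0,3) g=4 f=10, (0,4) g=5 f=10, (2,0) g=1 f=8, (2,2) g=3 f=8, (2,3) g=4 f=8, (3,4) g=6 f=8]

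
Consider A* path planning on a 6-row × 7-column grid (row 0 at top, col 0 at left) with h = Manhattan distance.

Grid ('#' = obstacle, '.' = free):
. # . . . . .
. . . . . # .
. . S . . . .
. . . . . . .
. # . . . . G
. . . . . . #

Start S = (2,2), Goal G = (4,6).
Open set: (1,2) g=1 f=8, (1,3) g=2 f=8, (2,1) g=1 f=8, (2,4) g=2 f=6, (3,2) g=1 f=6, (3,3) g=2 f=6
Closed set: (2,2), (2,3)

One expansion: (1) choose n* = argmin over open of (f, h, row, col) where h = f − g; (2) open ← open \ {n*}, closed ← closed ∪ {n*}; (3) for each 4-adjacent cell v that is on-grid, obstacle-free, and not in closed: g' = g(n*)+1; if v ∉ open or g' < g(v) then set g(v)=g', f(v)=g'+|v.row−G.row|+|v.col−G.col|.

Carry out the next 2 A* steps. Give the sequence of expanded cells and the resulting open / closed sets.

order=[(2,4) → (2,5)]; open=[(1,2) g=1 f=8, (1,3) g=2 f=8, (1,4) g=3 f=8, (2,1) g=1 f=8, (2,6) g=4 f=6, (3,2) g=1 f=6, (3,3) g=2 f=6, (3,4) g=3 f=6, (3,5) g=4 f=6]; closed=[(2,2), (2,3), (2,4), (2,5)]

step 1: expand (2,4) (f=6, h=4) → closed; open now [(1,2) g=1 f=8, (1,3) g=2 f=8, (1,4) g=3 f=8, (2,1) g=1 f=8, (2,5) g=3 f=6, (3,2) g=1 f=6, (3,3) g=2 f=6, (3,4) g=3 f=6]
step 2: expand (2,5) (f=6, h=3) → closed; open now [(1,2) g=1 f=8, (1,3) g=2 f=8, (1,4) g=3 f=8, (2,1) g=1 f=8, (2,6) g=4 f=6, (3,2) g=1 f=6, (3,3) g=2 f=6, (3,4) g=3 f=6, (3,5) g=4 f=6]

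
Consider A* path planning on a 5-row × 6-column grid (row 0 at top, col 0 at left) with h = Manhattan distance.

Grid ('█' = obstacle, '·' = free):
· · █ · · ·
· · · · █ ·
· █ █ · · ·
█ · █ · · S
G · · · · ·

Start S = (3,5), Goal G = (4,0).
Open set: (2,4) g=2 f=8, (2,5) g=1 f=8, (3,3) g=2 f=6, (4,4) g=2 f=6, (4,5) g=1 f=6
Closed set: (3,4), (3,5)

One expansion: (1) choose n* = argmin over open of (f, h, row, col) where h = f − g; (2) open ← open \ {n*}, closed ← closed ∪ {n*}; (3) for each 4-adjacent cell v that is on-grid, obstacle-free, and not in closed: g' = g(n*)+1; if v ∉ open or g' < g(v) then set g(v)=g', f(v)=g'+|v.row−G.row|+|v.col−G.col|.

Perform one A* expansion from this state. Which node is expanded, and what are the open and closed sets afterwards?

expanded=(3,3); open=[(2,3) g=3 f=8, (2,4) g=2 f=8, (2,5) g=1 f=8, (4,3) g=3 f=6, (4,4) g=2 f=6, (4,5) g=1 f=6]; closed=[(3,3), (3,4), (3,5)]

step 1: expand (3,3) (f=6, h=4) → closed; open now [(2,3) g=3 f=8, (2,4) g=2 f=8, (2,5) g=1 f=8, (4,3) g=3 f=6, (4,4) g=2 f=6, (4,5) g=1 f=6]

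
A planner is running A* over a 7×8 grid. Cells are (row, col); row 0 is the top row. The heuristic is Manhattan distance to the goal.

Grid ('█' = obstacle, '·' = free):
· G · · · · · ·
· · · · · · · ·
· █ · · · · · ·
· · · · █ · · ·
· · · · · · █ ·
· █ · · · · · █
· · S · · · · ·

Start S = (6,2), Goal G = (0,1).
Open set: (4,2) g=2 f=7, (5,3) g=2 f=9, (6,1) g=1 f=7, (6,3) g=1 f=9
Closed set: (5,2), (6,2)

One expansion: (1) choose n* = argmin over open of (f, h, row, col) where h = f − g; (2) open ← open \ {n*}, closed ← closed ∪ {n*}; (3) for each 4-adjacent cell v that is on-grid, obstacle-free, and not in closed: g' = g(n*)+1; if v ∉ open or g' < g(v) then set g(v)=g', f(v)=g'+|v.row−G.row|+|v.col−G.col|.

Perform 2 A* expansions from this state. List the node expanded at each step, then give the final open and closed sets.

step 1: expand (4,2) (f=7, h=5) → closed; open now [(3,2) g=3 f=7, (4,1) g=3 f=7, (4,3) g=3 f=9, (5,3) g=2 f=9, (6,1) g=1 f=7, (6,3) g=1 f=9]
step 2: expand (3,2) (f=7, h=4) → closed; open now [(2,2) g=4 f=7, (3,1) g=4 f=7, (3,3) g=4 f=9, (4,1) g=3 f=7, (4,3) g=3 f=9, (5,3) g=2 f=9, (6,1) g=1 f=7, (6,3) g=1 f=9]

order=[(4,2) → (3,2)]; open=[(2,2) g=4 f=7, (3,1) g=4 f=7, (3,3) g=4 f=9, (4,1) g=3 f=7, (4,3) g=3 f=9, (5,3) g=2 f=9, (6,1) g=1 f=7, (6,3) g=1 f=9]; closed=[(3,2), (4,2), (5,2), (6,2)]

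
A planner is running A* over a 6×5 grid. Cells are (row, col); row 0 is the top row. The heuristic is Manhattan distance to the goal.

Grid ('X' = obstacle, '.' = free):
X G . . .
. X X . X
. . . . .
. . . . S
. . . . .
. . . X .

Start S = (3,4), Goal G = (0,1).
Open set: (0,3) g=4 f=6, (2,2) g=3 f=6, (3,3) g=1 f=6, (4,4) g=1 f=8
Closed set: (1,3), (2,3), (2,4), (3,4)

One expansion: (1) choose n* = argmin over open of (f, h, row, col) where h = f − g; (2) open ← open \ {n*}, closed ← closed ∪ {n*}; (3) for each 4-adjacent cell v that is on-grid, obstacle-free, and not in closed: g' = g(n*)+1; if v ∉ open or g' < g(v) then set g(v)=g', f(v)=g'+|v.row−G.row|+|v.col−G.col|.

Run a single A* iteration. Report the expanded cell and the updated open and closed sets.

expanded=(0,3); open=[(0,2) g=5 f=6, (0,4) g=5 f=8, (2,2) g=3 f=6, (3,3) g=1 f=6, (4,4) g=1 f=8]; closed=[(0,3), (1,3), (2,3), (2,4), (3,4)]

step 1: expand (0,3) (f=6, h=2) → closed; open now [(0,2) g=5 f=6, (0,4) g=5 f=8, (2,2) g=3 f=6, (3,3) g=1 f=6, (4,4) g=1 f=8]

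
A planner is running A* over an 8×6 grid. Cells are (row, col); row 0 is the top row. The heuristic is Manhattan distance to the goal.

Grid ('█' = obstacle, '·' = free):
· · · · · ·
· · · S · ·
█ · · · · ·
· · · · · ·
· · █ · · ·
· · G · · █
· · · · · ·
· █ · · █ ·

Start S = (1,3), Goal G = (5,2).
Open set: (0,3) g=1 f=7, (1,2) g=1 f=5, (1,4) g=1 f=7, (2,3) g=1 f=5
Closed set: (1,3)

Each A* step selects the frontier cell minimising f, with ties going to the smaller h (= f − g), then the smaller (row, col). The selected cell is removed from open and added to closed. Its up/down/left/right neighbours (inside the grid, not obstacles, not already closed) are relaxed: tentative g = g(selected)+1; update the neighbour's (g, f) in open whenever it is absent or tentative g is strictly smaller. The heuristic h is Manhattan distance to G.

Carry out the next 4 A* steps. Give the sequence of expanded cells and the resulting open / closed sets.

step 1: expand (1,2) (f=5, h=4) → closed; open now [(0,2) g=2 f=7, (0,3) g=1 f=7, (1,1) g=2 f=7, (1,4) g=1 f=7, (2,2) g=2 f=5, (2,3) g=1 f=5]
step 2: expand (2,2) (f=5, h=3) → closed; open now [(0,2) g=2 f=7, (0,3) g=1 f=7, (1,1) g=2 f=7, (1,4) g=1 f=7, (2,1) g=3 f=7, (2,3) g=1 f=5, (3,2) g=3 f=5]
step 3: expand (3,2) (f=5, h=2) → closed; open now [(0,2) g=2 f=7, (0,3) g=1 f=7, (1,1) g=2 f=7, (1,4) g=1 f=7, (2,1) g=3 f=7, (2,3) g=1 f=5, (3,1) g=4 f=7, (3,3) g=4 f=7]
step 4: expand (2,3) (f=5, h=4) → closed; open now [(0,2) g=2 f=7, (0,3) g=1 f=7, (1,1) g=2 f=7, (1,4) g=1 f=7, (2,1) g=3 f=7, (2,4) g=2 f=7, (3,1) g=4 f=7, (3,3) g=2 f=5]

order=[(1,2) → (2,2) → (3,2) → (2,3)]; open=[(0,2) g=2 f=7, (0,3) g=1 f=7, (1,1) g=2 f=7, (1,4) g=1 f=7, (2,1) g=3 f=7, (2,4) g=2 f=7, (3,1) g=4 f=7, (3,3) g=2 f=5]; closed=[(1,2), (1,3), (2,2), (2,3), (3,2)]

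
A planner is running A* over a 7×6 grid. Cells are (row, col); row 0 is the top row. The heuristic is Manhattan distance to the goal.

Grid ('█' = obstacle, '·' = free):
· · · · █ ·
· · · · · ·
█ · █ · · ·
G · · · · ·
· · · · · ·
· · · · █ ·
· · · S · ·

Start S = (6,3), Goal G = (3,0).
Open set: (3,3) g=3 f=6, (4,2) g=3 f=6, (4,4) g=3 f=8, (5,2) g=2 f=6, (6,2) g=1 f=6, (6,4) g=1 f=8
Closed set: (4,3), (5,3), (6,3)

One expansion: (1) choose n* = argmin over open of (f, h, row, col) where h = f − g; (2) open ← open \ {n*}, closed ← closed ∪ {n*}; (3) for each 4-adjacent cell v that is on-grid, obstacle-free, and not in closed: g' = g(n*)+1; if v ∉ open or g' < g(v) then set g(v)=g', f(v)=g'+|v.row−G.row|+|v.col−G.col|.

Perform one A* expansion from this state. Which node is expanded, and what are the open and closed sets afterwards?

expanded=(3,3); open=[(2,3) g=4 f=8, (3,2) g=4 f=6, (3,4) g=4 f=8, (4,2) g=3 f=6, (4,4) g=3 f=8, (5,2) g=2 f=6, (6,2) g=1 f=6, (6,4) g=1 f=8]; closed=[(3,3), (4,3), (5,3), (6,3)]

step 1: expand (3,3) (f=6, h=3) → closed; open now [(2,3) g=4 f=8, (3,2) g=4 f=6, (3,4) g=4 f=8, (4,2) g=3 f=6, (4,4) g=3 f=8, (5,2) g=2 f=6, (6,2) g=1 f=6, (6,4) g=1 f=8]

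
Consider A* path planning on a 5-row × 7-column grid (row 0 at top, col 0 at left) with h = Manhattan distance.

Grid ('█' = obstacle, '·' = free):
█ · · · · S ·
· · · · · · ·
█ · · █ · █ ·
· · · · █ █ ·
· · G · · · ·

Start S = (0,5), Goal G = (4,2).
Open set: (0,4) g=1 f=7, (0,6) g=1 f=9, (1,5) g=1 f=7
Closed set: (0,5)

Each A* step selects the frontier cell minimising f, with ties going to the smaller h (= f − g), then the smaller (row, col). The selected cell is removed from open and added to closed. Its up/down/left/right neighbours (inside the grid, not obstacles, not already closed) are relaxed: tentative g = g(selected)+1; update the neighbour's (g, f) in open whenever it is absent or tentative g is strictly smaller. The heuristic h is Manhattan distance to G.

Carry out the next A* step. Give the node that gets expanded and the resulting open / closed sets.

step 1: expand (0,4) (f=7, h=6) → closed; open now [(0,3) g=2 f=7, (0,6) g=1 f=9, (1,4) g=2 f=7, (1,5) g=1 f=7]

expanded=(0,4); open=[(0,3) g=2 f=7, (0,6) g=1 f=9, (1,4) g=2 f=7, (1,5) g=1 f=7]; closed=[(0,4), (0,5)]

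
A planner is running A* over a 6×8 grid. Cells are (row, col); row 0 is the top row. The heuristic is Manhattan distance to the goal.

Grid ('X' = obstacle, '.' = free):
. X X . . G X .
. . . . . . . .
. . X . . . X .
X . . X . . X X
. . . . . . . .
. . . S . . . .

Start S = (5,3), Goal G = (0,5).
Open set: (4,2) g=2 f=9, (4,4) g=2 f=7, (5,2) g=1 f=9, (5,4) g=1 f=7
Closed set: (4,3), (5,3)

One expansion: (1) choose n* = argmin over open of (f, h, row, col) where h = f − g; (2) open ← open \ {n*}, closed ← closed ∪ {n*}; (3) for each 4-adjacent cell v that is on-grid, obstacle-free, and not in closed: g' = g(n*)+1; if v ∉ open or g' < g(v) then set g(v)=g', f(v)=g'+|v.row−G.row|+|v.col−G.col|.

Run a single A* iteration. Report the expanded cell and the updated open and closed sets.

step 1: expand (4,4) (f=7, h=5) → closed; open now [(3,4) g=3 f=7, (4,2) g=2 f=9, (4,5) g=3 f=7, (5,2) g=1 f=9, (5,4) g=1 f=7]

expanded=(4,4); open=[(3,4) g=3 f=7, (4,2) g=2 f=9, (4,5) g=3 f=7, (5,2) g=1 f=9, (5,4) g=1 f=7]; closed=[(4,3), (4,4), (5,3)]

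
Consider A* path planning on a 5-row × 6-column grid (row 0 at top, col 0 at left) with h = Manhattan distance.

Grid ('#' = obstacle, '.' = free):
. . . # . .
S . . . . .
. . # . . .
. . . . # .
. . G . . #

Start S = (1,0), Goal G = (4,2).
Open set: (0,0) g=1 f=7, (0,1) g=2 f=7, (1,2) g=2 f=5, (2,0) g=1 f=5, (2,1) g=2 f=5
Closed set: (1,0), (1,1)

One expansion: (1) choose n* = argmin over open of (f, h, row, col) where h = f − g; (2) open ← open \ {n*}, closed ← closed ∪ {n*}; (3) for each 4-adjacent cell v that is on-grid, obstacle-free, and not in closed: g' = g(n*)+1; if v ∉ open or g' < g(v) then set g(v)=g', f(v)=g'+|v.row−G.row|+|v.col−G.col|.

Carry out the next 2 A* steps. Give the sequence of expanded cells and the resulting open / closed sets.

step 1: expand (1,2) (f=5, h=3) → closed; open now [(0,0) g=1 f=7, (0,1) g=2 f=7, (0,2) g=3 f=7, (1,3) g=3 f=7, (2,0) g=1 f=5, (2,1) g=2 f=5]
step 2: expand (2,1) (f=5, h=3) → closed; open now [(0,0) g=1 f=7, (0,1) g=2 f=7, (0,2) g=3 f=7, (1,3) g=3 f=7, (2,0) g=1 f=5, (3,1) g=3 f=5]

order=[(1,2) → (2,1)]; open=[(0,0) g=1 f=7, (0,1) g=2 f=7, (0,2) g=3 f=7, (1,3) g=3 f=7, (2,0) g=1 f=5, (3,1) g=3 f=5]; closed=[(1,0), (1,1), (1,2), (2,1)]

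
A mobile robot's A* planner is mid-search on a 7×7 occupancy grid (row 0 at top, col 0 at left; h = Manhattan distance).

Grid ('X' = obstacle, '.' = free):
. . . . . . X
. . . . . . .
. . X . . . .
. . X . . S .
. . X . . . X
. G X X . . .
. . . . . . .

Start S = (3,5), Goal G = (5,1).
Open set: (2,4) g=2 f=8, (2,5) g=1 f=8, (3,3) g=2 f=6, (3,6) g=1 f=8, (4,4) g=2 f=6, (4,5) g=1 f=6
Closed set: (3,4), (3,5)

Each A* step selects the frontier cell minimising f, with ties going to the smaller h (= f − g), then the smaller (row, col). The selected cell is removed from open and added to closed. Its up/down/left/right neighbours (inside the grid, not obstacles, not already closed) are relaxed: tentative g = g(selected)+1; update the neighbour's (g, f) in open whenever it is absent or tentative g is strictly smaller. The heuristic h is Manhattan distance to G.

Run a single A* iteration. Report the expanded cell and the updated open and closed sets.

step 1: expand (3,3) (f=6, h=4) → closed; open now [(2,3) g=3 f=8, (2,4) g=2 f=8, (2,5) g=1 f=8, (3,6) g=1 f=8, (4,3) g=3 f=6, (4,4) g=2 f=6, (4,5) g=1 f=6]

expanded=(3,3); open=[(2,3) g=3 f=8, (2,4) g=2 f=8, (2,5) g=1 f=8, (3,6) g=1 f=8, (4,3) g=3 f=6, (4,4) g=2 f=6, (4,5) g=1 f=6]; closed=[(3,3), (3,4), (3,5)]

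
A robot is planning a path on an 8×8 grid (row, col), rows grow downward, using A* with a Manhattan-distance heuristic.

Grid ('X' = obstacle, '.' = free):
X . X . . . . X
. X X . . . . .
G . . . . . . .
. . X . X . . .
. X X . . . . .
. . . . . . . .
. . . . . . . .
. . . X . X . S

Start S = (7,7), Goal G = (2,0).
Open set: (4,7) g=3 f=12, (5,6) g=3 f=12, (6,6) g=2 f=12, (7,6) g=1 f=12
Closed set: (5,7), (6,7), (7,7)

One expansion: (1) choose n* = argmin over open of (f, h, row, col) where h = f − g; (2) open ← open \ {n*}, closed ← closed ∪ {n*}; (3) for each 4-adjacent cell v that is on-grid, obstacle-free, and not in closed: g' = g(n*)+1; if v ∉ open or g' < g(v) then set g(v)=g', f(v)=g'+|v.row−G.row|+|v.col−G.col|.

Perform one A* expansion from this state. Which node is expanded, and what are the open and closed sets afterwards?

expanded=(4,7); open=[(3,7) g=4 f=12, (4,6) g=4 f=12, (5,6) g=3 f=12, (6,6) g=2 f=12, (7,6) g=1 f=12]; closed=[(4,7), (5,7), (6,7), (7,7)]

step 1: expand (4,7) (f=12, h=9) → closed; open now [(3,7) g=4 f=12, (4,6) g=4 f=12, (5,6) g=3 f=12, (6,6) g=2 f=12, (7,6) g=1 f=12]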